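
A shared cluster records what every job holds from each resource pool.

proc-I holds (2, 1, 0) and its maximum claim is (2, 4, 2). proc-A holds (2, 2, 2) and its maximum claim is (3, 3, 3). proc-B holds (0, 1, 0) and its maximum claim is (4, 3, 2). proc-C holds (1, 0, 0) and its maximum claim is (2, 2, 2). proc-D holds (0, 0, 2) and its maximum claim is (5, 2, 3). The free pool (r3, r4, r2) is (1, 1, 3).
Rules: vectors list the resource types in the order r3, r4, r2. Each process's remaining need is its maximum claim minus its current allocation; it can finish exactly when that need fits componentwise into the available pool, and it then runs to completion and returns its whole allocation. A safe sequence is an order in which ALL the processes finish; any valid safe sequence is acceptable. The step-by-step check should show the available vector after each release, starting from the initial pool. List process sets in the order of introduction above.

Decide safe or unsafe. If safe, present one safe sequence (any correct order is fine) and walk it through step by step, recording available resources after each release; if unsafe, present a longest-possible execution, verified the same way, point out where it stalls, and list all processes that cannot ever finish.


SAFE. One safe sequence: proc-A, proc-I, proc-D, proc-C, proc-B.
Key observation: the order's first zero-slack moment is proc-A ((1, 1, 1) needed, (1, 1, 3) free — a requested resource with nothing to spare).
Check, step by step:
  pool = (1, 1, 3)
  proc-A needs (1, 1, 1) <= (1, 1, 3) -> finishes; pool += (2, 2, 2) = (3, 3, 5)
  proc-I needs (0, 3, 2) <= (3, 3, 5) -> finishes; pool += (2, 1, 0) = (5, 4, 5)
  proc-D needs (5, 2, 1) <= (5, 4, 5) -> finishes; pool += (0, 0, 2) = (5, 4, 7)
  proc-C needs (1, 2, 2) <= (5, 4, 7) -> finishes; pool += (1, 0, 0) = (6, 4, 7)
  proc-B needs (4, 2, 2) <= (6, 4, 7) -> finishes; pool += (0, 1, 0) = (6, 5, 7)


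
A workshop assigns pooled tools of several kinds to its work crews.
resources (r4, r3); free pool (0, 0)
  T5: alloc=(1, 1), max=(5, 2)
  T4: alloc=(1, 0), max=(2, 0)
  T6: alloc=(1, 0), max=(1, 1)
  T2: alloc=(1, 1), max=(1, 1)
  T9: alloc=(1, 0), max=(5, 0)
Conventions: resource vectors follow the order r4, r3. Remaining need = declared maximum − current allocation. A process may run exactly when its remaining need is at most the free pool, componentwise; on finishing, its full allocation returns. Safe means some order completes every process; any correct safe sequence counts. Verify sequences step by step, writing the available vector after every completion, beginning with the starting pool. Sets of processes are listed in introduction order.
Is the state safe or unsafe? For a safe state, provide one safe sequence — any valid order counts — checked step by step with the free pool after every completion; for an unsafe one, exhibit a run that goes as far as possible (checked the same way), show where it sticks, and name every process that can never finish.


The state is UNSAFE.
Key observation: once T2, T4, T6 finish, the pool peaks at (3, 1) — and every remaining process still needs more r4 than that.
A maximal execution: T2, T4, T6 — then nothing else fits. Check, step by step:
  pool = (0, 0)
  run T2 (needs (0, 0), free (0, 0)); after release of (1, 1) the pool is (1, 1)
  run T4 (needs (1, 0), free (1, 1)); after release of (1, 0) the pool is (2, 1)
  run T6 (needs (0, 1), free (2, 1)); after release of (1, 0) the pool is (3, 1)
  blocked: T5 wants (4, 1), pool (3, 1) — not enough r4
  blocked: T9 wants (4, 0), pool (3, 1) — not enough r4
Permanently blocked: T5 and T9.


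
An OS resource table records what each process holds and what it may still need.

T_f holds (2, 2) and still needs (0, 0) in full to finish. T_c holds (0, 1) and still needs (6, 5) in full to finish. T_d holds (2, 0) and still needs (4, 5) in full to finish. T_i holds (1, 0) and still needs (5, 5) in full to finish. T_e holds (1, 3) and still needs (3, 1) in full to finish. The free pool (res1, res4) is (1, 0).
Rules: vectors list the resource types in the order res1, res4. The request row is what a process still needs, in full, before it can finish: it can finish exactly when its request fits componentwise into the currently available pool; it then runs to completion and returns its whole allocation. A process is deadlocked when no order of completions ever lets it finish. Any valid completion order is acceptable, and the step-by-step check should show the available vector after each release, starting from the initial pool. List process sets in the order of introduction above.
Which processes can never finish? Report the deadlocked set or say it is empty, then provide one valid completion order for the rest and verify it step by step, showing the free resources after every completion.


The deadlocked set is empty.
Key observation: T_f can run right away; the returned allocation unlocks the remaining processes in turn.
The rest can finish in the order T_f, T_e, T_d, T_i, T_c. Walking it through:
  pool = (1, 0)
  run T_f (needs (0, 0), free (1, 0)); after release of (2, 2) the pool is (3, 2)
  run T_e (needs (3, 1), free (3, 2)); after release of (1, 3) the pool is (4, 5)
  run T_d (needs (4, 5), free (4, 5)); after release of (2, 0) the pool is (6, 5)
  run T_i (needs (5, 5), free (6, 5)); after release of (1, 0) the pool is (7, 5)
  run T_c (needs (6, 5), free (7, 5)); after release of (0, 1) the pool is (7, 6)


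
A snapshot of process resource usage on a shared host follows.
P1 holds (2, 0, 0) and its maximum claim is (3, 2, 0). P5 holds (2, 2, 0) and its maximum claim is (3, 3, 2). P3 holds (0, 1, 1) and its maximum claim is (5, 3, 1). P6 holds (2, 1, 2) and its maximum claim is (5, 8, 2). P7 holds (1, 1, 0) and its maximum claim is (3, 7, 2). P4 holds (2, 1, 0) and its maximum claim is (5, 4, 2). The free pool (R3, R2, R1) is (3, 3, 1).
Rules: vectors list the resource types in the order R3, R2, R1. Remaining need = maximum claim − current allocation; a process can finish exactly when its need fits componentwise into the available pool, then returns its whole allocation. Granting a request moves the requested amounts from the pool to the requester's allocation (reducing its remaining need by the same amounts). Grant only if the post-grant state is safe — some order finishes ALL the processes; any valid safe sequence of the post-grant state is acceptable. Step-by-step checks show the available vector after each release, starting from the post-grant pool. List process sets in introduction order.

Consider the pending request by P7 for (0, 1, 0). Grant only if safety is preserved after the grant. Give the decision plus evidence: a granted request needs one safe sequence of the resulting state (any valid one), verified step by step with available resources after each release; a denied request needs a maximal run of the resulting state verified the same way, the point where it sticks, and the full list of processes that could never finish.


GRANT: granting preserves safety; a valid post-grant sequence is P1, P3, P5, P7, P6, P4.
Key observation: post-grant, (3, 2, 1) remains, and an order beginning with P1 completes everyone.
Step-by-step check of the post-grant state:
  pool = (3, 2, 1)
  P1: need (1, 2, 0) fits (3, 2, 1); releases (2, 0, 0), pool now (5, 2, 1)
  P3: need (5, 2, 0) fits (5, 2, 1); releases (0, 1, 1), pool now (5, 3, 2)
  P5: need (1, 1, 2) fits (5, 3, 2); releases (2, 2, 0), pool now (7, 5, 2)
  P7: need (2, 5, 2) fits (7, 5, 2); releases (1, 2, 0), pool now (8, 7, 2)
  P6: need (3, 7, 0) fits (8, 7, 2); releases (2, 1, 2), pool now (10, 8, 4)
  P4: need (3, 3, 2) fits (10, 8, 4); releases (2, 1, 0), pool now (12, 9, 4)


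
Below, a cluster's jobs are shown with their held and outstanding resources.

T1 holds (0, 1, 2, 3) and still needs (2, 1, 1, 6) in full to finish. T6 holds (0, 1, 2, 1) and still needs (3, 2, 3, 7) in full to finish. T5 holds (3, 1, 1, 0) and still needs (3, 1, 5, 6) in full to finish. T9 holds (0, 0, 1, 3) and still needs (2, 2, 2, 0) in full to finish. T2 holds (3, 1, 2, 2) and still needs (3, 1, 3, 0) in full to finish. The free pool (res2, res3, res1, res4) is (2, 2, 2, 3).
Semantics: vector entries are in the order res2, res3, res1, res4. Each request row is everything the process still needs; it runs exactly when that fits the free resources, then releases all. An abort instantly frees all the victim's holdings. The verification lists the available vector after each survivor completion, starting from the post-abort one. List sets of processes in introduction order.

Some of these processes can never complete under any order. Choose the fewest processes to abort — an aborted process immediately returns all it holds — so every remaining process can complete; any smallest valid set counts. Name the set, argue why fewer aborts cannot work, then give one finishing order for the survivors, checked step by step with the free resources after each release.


Abort T2.
Key observation: the returned (3, 1, 2, 2) from T2 is what brings T5 — unrunnable before, under any order — into play at step 2.
Why nothing smaller works: aborting no one leaves the state deadlocked as given.
The survivors complete as T9, T5, T6, T1. Walking it through (starting from the post-abort pool):
  pool = (5, 3, 4, 5)
  run T9 (needs (2, 2, 2, 0), free (5, 3, 4, 5)); after release of (0, 0, 1, 3) the pool is (5, 3, 5, 8)
  run T5 (needs (3, 1, 5, 6), free (5, 3, 5, 8)); after release of (3, 1, 1, 0) the pool is (8, 4, 6, 8)
  run T6 (needs (3, 2, 3, 7), free (8, 4, 6, 8)); after release of (0, 1, 2, 1) the pool is (8, 5, 8, 9)
  run T1 (needs (2, 1, 1, 6), free (8, 5, 8, 9)); after release of (0, 1, 2, 3) the pool is (8, 6, 10, 12)


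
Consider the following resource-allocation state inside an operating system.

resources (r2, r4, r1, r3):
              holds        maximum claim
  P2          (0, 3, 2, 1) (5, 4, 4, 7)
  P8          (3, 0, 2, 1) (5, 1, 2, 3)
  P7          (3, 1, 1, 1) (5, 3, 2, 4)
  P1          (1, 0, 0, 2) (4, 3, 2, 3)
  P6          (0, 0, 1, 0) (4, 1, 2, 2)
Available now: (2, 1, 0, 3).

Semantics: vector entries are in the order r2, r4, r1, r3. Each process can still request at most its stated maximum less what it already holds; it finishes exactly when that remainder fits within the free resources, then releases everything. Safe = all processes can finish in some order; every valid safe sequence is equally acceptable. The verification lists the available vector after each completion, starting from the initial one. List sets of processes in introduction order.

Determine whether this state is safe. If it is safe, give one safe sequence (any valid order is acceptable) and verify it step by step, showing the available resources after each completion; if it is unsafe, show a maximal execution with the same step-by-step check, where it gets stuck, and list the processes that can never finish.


UNSAFE — no complete ordering exists.
Key observation: after P8, P6 the pool peaks at (5, 1, 3, 4), and each blocked process is short somewhere: P2 on r3; P7 on r4; P1 on r4.
The run P8, P6 cannot be extended any further. Verifying each step:
  pool = (2, 1, 0, 3)
  P8: need (2, 1, 0, 2) fits (2, 1, 0, 3); releases (3, 0, 2, 1), pool now (5, 1, 2, 4)
  P6: need (4, 1, 1, 2) fits (5, 1, 2, 4); releases (0, 0, 1, 0), pool now (5, 1, 3, 4)
  P2 cannot run: need (5, 1, 2, 6) vs free (5, 1, 3, 4) (insufficient r3)
  P7 cannot run: need (2, 2, 1, 3) vs free (5, 1, 3, 4) (insufficient r4)
  P1 cannot run: need (3, 3, 2, 1) vs free (5, 1, 3, 4) (insufficient r4)
Processes that can never finish: P2, P7 and P1.


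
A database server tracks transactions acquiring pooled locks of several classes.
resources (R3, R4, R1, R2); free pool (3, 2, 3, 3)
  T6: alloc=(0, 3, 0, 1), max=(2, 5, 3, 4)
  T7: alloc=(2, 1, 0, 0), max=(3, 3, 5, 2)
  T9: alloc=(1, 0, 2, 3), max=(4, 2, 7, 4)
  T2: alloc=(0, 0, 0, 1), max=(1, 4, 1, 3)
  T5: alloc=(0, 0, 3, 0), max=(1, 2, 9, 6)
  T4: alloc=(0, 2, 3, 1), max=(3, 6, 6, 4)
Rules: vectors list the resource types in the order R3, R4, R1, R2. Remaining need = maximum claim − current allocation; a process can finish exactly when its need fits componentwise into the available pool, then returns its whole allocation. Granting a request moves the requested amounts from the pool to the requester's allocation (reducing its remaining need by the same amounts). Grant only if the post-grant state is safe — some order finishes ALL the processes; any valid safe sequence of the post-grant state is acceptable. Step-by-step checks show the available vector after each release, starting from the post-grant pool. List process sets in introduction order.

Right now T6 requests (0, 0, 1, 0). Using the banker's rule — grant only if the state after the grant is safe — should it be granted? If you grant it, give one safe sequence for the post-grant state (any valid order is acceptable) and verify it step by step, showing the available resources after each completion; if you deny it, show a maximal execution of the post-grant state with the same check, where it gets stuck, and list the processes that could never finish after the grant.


GRANT: granting preserves safety; a valid post-grant sequence is T6, T4, T9, T5, T2, T7.
Key observation: the grant leaves (3, 2, 2, 3) free — enough for T6, whose release restarts the cascade.
Check on the post-grant state, step by step:
  pool = (3, 2, 2, 3)
  run T6 (needs (2, 2, 2, 3), free (3, 2, 2, 3)); after release of (0, 3, 1, 1) the pool is (3, 5, 3, 4)
  run T4 (needs (3, 4, 3, 3), free (3, 5, 3, 4)); after release of (0, 2, 3, 1) the pool is (3, 7, 6, 5)
  run T9 (needs (3, 2, 5, 1), free (3, 7, 6, 5)); after release of (1, 0, 2, 3) the pool is (4, 7, 8, 8)
  run T5 (needs (1, 2, 6, 6), free (4, 7, 8, 8)); after release of (0, 0, 3, 0) the pool is (4, 7, 11, 8)
  run T2 (needs (1, 4, 1, 2), free (4, 7, 11, 8)); after release of (0, 0, 0, 1) the pool is (4, 7, 11, 9)
  run T7 (needs (1, 2, 5, 2), free (4, 7, 11, 9)); after release of (2, 1, 0, 0) the pool is (6, 8, 11, 9)


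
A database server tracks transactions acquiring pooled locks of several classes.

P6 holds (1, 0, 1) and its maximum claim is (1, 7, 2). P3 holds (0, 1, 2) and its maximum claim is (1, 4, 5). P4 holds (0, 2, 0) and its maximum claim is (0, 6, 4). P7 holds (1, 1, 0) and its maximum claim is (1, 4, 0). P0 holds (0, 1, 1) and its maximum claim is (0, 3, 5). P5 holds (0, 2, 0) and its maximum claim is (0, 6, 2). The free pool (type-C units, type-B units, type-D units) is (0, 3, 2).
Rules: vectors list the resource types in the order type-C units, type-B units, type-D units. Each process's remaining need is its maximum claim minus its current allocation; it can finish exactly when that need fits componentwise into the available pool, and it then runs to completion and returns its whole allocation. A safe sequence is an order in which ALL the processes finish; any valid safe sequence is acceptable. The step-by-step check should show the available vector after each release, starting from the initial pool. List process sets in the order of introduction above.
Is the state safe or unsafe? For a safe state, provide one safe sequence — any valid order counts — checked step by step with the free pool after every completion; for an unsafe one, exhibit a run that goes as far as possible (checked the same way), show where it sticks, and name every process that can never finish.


The state is UNSAFE.
Key observation: after P7, P5 the pool peaks at (1, 6, 2), and each blocked process is short somewhere: P6 on type-B units; P3 on type-D units; P4 on type-D units; P0 on type-D units.
Going as far as possible: P7, P5; after that, nothing fits. Check, step by step:
  pool = (0, 3, 2)
  P7: need (0, 3, 0) fits (0, 3, 2); releases (1, 1, 0), pool now (1, 4, 2)
  P5: need (0, 4, 2) fits (1, 4, 2); releases (0, 2, 0), pool now (1, 6, 2)
  P6 cannot run: need (0, 7, 1) vs free (1, 6, 2) (insufficient type-B units)
  P3 cannot run: need (1, 3, 3) vs free (1, 6, 2) (insufficient type-D units)
  P4 cannot run: need (0, 4, 4) vs free (1, 6, 2) (insufficient type-D units)
  P0 cannot run: need (0, 2, 4) vs free (1, 6, 2) (insufficient type-D units)
Never able to finish: P6, P3, P4 and P0.


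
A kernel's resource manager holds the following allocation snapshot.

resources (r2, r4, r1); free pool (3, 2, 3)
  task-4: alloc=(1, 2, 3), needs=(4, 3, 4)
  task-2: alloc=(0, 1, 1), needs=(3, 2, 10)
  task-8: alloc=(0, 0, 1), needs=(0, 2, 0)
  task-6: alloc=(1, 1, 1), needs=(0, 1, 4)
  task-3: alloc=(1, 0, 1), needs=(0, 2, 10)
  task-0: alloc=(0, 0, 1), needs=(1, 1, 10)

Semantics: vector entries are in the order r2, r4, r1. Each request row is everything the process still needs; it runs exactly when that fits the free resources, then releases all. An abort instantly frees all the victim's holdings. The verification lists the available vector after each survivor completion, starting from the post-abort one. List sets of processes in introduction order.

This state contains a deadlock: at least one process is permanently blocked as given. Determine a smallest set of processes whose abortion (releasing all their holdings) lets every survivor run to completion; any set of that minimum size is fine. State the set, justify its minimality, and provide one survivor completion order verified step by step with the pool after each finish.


Minimum abort set: task-2 and task-3.
Key observation: task-0 had no path to completion before; after the abort of task-2 and task-3 ((1, 1, 2) returned), step 4 is where it fits.
Minimality, checking each single-abort alternative: task-4 alone leaves task-2 blocked (short on r1); task-2 alone leaves task-3 blocked (short on r1); task-8 alone leaves task-2 blocked (short on r1); task-6 alone leaves task-2 blocked (short on r1); task-3 alone leaves task-2 blocked (short on r1); task-0 alone leaves task-2 blocked (short on r1).
One survivor order: task-6, task-8, task-4, task-0. Walking it through (post-abort pool first):
  pool = (4, 3, 5)
  task-6: need (0, 1, 4) fits (4, 3, 5); releases (1, 1, 1), pool now (5, 4, 6)
  task-8: need (0, 2, 0) fits (5, 4, 6); releases (0, 0, 1), pool now (5, 4, 7)
  task-4: need (4, 3, 4) fits (5, 4, 7); releases (1, 2, 3), pool now (6, 6, 10)
  task-0: need (1, 1, 10) fits (6, 6, 10); releases (0, 0, 1), pool now (6, 6, 11)


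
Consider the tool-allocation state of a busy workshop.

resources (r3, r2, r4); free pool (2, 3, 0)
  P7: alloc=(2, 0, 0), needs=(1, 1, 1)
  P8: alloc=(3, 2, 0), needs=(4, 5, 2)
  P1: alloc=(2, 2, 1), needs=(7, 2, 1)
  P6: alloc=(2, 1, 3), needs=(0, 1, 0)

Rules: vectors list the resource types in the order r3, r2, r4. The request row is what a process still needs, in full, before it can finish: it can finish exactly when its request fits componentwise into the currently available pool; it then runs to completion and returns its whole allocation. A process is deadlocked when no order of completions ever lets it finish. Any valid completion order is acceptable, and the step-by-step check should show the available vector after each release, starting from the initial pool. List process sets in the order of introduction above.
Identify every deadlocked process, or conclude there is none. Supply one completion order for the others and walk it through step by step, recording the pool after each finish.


Deadlocked: P8 and P1.
Key observation: after P6, P7 the pool peaks at (6, 4, 3), and each blocked process is short somewhere: P8 on r2; P1 on r3.
The rest can finish in the order P6, P7. Walking it through:
  pool = (2, 3, 0)
  P6 needs (0, 1, 0) <= (2, 3, 0) -> finishes; pool += (2, 1, 3) = (4, 4, 3)
  P7 needs (1, 1, 1) <= (4, 4, 3) -> finishes; pool += (2, 0, 0) = (6, 4, 3)
The blocked processes can never fit:
  blocked: P8 wants (4, 5, 2), pool (6, 4, 3) — not enough r2
  blocked: P1 wants (7, 2, 1), pool (6, 4, 3) — not enough r3


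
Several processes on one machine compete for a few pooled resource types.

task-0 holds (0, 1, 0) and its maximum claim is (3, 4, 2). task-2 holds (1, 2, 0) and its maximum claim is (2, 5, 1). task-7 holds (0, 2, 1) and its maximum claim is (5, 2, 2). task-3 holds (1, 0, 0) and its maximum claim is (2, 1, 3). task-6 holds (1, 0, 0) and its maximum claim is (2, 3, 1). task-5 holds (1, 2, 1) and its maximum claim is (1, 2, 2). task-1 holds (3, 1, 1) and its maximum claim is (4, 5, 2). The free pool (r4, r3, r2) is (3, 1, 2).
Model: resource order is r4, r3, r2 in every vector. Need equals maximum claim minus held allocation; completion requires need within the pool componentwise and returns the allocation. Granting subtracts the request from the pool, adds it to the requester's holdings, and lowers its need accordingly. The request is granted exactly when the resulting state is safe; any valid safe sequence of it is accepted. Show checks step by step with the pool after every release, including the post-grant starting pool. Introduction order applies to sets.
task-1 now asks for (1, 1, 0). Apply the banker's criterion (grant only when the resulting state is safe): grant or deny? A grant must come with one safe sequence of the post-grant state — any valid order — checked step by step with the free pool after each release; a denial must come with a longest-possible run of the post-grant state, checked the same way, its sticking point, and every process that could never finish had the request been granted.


DENY: after the grant no complete ordering would exist.
Key observation: after task-5, task-3 the pool peaks at (4, 2, 3), and each blocked process is short somewhere: task-0 on r3; task-2 on r3; task-7 on r4; task-6 on r3; task-1 on r3.
On the post-grant state, task-5, task-3 is a maximal run — nothing extends it. Walking it through:
  pool = (2, 0, 2)
  task-5 needs (0, 0, 1) <= (2, 0, 2) -> finishes; pool += (1, 2, 1) = (3, 2, 3)
  task-3 needs (1, 1, 3) <= (3, 2, 3) -> finishes; pool += (1, 0, 0) = (4, 2, 3)
  blocked: task-0 wants (3, 3, 2), pool (4, 2, 3) — not enough r3
  blocked: task-2 wants (1, 3, 1), pool (4, 2, 3) — not enough r3
  blocked: task-7 wants (5, 0, 1), pool (4, 2, 3) — not enough r4
  blocked: task-6 wants (1, 3, 1), pool (4, 2, 3) — not enough r3
  blocked: task-1 wants (0, 3, 1), pool (4, 2, 3) — not enough r3
Post-grant, the permanently blocked set is task-0, task-2, task-7, task-6 and task-1.


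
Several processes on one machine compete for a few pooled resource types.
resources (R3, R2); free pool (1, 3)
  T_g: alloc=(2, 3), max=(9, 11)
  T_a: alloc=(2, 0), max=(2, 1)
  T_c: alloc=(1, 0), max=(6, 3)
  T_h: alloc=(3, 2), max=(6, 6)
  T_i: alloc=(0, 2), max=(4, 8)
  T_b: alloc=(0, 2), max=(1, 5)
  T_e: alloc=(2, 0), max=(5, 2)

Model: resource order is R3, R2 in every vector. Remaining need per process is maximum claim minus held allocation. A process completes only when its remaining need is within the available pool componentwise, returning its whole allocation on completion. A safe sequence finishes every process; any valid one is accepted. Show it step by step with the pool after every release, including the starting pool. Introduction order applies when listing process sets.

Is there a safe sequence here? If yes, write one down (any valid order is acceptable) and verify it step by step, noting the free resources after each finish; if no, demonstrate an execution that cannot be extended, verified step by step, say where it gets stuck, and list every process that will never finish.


SAFE, for example via the order T_a, T_b, T_e, T_h, T_i, T_c, T_g.
Key observation: T_b marks the first exact bind of the order: its need (1, 3) fits the free (3, 3) with zero slack on a requested resource.
Check, step by step:
  pool = (1, 3)
  T_a: need (0, 1) fits (1, 3); releases (2, 0), pool now (3, 3)
  T_b: need (1, 3) fits (3, 3); releases (0, 2), pool now (3, 5)
  T_e: need (3, 2) fits (3, 5); releases (2, 0), pool now (5, 5)
  T_h: need (3, 4) fits (5, 5); releases (3, 2), pool now (8, 7)
  T_i: need (4, 6) fits (8, 7); releases (0, 2), pool now (8, 9)
  T_c: need (5, 3) fits (8, 9); releases (1, 0), pool now (9, 9)
  T_g: need (7, 8) fits (9, 9); releases (2, 3), pool now (11, 12)


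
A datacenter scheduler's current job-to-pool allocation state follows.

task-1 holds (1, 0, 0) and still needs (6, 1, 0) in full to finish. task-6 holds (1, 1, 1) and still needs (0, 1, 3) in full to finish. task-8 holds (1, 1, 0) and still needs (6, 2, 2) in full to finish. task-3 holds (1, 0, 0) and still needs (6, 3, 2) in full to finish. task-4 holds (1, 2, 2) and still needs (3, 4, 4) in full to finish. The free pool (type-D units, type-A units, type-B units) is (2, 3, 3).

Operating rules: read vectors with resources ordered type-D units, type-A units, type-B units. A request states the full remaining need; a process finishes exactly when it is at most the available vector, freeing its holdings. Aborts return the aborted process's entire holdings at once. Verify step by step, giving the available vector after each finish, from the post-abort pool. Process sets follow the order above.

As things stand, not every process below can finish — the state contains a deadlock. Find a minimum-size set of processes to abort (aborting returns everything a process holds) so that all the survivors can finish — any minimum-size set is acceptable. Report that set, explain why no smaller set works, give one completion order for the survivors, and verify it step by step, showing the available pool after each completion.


Minimum abort set: task-1 and task-3.
Key observation: the deadlocked task-8 becomes finishable only because task-1 and task-3 released (2, 0, 0); it completes at step 3 below.
Minimality, checking each single-abort alternative: task-1 alone leaves task-8 blocked (short on type-D units); task-6 alone leaves task-1 blocked (short on type-D units); task-8 alone leaves task-1 blocked (short on type-D units); task-3 alone leaves task-1 blocked (short on type-D units); task-4 alone leaves task-1 blocked (short on type-D units).
Survivors finish in the order: task-6, task-4, task-8. Walking it through (pool after the aborts first):
  pool = (4, 3, 3)
  task-6 needs (0, 1, 3) <= (4, 3, 3) -> finishes; pool += (1, 1, 1) = (5, 4, 4)
  task-4 needs (3, 4, 4) <= (5, 4, 4) -> finishes; pool += (1, 2, 2) = (6, 6, 6)
  task-8 needs (6, 2, 2) <= (6, 6, 6) -> finishes; pool += (1, 1, 0) = (7, 7, 6)


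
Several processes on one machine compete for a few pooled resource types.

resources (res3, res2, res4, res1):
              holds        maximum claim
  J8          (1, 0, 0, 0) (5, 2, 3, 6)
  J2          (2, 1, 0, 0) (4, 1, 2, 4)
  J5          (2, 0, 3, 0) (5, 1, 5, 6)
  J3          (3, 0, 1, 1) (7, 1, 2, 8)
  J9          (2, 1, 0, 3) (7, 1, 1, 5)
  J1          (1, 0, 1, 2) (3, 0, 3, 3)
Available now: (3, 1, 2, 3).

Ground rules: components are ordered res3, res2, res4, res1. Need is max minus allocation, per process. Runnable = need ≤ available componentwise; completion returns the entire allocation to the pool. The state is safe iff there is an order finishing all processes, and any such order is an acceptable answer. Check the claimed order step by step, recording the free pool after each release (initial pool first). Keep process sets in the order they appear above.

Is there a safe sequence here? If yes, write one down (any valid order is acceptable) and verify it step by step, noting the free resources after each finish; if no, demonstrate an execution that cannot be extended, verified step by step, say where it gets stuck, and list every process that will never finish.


The state is SAFE; one workable sequence: J1, J2, J9, J5, J8, J3.
Key observation: J1 marks the first exact bind of the order: its need (2, 0, 2, 1) fits the free (3, 1, 2, 3) with zero slack on a requested resource.
Verifying each step:
  pool = (3, 1, 2, 3)
  J1 needs (2, 0, 2, 1) <= (3, 1, 2, 3) -> finishes; pool += (1, 0, 1, 2) = (4, 1, 3, 5)
  J2 needs (2, 0, 2, 4) <= (4, 1, 3, 5) -> finishes; pool += (2, 1, 0, 0) = (6, 2, 3, 5)
  J9 needs (5, 0, 1, 2) <= (6, 2, 3, 5) -> finishes; pool += (2, 1, 0, 3) = (8, 3, 3, 8)
  J5 needs (3, 1, 2, 6) <= (8, 3, 3, 8) -> finishes; pool += (2, 0, 3, 0) = (10, 3, 6, 8)
  J8 needs (4, 2, 3, 6) <= (10, 3, 6, 8) -> finishes; pool += (1, 0, 0, 0) = (11, 3, 6, 8)
  J3 needs (4, 1, 1, 7) <= (11, 3, 6, 8) -> finishes; pool += (3, 0, 1, 1) = (14, 3, 7, 9)


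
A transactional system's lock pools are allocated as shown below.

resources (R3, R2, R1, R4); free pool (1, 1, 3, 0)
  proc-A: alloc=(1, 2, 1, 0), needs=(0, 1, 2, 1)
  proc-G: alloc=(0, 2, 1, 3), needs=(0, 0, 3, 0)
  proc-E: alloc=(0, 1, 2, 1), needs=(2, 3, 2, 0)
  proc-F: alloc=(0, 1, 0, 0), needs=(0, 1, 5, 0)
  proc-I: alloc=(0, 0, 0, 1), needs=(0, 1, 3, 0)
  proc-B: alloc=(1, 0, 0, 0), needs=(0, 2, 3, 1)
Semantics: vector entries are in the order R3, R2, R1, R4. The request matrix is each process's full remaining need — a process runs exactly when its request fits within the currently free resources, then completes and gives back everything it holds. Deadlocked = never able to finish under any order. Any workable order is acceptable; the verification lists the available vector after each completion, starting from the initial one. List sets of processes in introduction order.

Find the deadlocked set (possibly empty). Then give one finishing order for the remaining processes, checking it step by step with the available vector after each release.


The deadlocked set is empty.
Key observation: proc-G fits the free pool immediately, and its release cascades until everyone finishes.
One completion order for the rest: proc-G, proc-A, proc-E, proc-F, proc-B, proc-I. Verifying each step:
  pool = (1, 1, 3, 0)
  run proc-G (needs (0, 0, 3, 0), free (1, 1, 3, 0)); after release of (0, 2, 1, 3) the pool is (1, 3, 4, 3)
  run proc-A (needs (0, 1, 2, 1), free (1, 3, 4, 3)); after release of (1, 2, 1, 0) the pool is (2, 5, 5, 3)
  run proc-E (needs (2, 3, 2, 0), free (2, 5, 5, 3)); after release of (0, 1, 2, 1) the pool is (2, 6, 7, 4)
  run proc-F (needs (0, 1, 5, 0), free (2, 6, 7, 4)); after release of (0, 1, 0, 0) the pool is (2, 7, 7, 4)
  run proc-B (needs (0, 2, 3, 1), free (2, 7, 7, 4)); after release of (1, 0, 0, 0) the pool is (3, 7, 7, 4)
  run proc-I (needs (0, 1, 3, 0), free (3, 7, 7, 4)); after release of (0, 0, 0, 1) the pool is (3, 7, 7, 5)


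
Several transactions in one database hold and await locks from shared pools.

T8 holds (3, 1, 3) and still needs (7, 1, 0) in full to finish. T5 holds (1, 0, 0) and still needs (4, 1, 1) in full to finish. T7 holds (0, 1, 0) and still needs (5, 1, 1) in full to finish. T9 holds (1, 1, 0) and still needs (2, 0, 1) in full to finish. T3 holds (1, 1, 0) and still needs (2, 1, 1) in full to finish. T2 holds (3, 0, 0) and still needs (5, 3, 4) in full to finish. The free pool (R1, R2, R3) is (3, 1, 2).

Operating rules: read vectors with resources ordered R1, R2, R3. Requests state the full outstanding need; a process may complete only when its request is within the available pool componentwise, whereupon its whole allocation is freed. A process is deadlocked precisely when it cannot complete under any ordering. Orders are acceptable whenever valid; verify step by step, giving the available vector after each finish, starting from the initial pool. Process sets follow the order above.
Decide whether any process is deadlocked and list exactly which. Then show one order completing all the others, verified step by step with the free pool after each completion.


Deadlocked: T8 and T2.
Key observation: after T9, T3, T5, T7 the pool peaks at (6, 4, 2), and each blocked process is short somewhere: T8 on R1; T2 on R3.
A valid finishing order for the others: T9, T3, T5, T7. Check, step by step:
  pool = (3, 1, 2)
  T9: need (2, 0, 1) fits (3, 1, 2); releases (1, 1, 0), pool now (4, 2, 2)
  T3: need (2, 1, 1) fits (4, 2, 2); releases (1, 1, 0), pool now (5, 3, 2)
  T5: need (4, 1, 1) fits (5, 3, 2); releases (1, 0, 0), pool now (6, 3, 2)
  T7: need (5, 1, 1) fits (6, 3, 2); releases (0, 1, 0), pool now (6, 4, 2)
The stuck group stays short no matter what:
  blocked: T8 wants (7, 1, 0), pool (6, 4, 2) — not enough R1
  blocked: T2 wants (5, 3, 4), pool (6, 4, 2) — not enough R3


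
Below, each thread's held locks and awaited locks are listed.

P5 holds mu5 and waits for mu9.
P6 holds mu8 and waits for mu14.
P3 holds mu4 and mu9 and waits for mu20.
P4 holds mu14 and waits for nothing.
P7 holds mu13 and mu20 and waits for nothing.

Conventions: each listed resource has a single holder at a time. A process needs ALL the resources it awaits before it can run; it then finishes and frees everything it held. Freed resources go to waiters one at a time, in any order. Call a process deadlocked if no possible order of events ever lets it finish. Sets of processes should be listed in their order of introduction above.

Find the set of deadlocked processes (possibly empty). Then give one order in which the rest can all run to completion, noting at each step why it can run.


Nothing here is deadlocked.
Key observation: the waits form no ring: some process can always run, and its releases unblock the others one by one.
A valid finishing order for the others: P7, P3, P4, P5, P6.
Verifying each step:
  P7 waits on nothing -> runs at once and releases mu13 and mu20
  run P3 (all its waits — mu20 — are resolved); releases mu4 and mu9
  P4 waits on nothing -> runs at once and releases mu14
  run P5 (all its waits — mu9 — are resolved); releases mu5
  run P6 (all its waits — mu14 — are resolved); releases mu8


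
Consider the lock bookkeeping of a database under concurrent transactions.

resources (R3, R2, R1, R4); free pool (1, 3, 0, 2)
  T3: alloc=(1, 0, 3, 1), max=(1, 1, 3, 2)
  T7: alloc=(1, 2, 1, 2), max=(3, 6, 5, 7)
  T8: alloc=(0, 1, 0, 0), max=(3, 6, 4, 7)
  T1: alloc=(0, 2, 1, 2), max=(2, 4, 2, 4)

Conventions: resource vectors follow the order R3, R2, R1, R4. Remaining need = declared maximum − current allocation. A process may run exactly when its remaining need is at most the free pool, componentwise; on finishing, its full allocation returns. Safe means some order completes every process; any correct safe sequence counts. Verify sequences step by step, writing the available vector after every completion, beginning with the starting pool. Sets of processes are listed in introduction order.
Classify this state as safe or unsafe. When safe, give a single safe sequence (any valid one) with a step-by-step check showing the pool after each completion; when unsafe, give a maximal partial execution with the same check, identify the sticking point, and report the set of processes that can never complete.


SAFE — a valid safe sequence is T3, T1, T7, T8.
Key observation: T1 is the earliest step where a requested resource binds exactly: need (2, 2, 1, 2), pool (2, 3, 3, 3) at its turn.
Check, step by step:
  pool = (1, 3, 0, 2)
  run T3 (needs (0, 1, 0, 1), free (1, 3, 0, 2)); after release of (1, 0, 3, 1) the pool is (2, 3, 3, 3)
  run T1 (needs (2, 2, 1, 2), free (2, 3, 3, 3)); after release of (0, 2, 1, 2) the pool is (2, 5, 4, 5)
  run T7 (needs (2, 4, 4, 5), free (2, 5, 4, 5)); after release of (1, 2, 1, 2) the pool is (3, 7, 5, 7)
  run T8 (needs (3, 5, 4, 7), free (3, 7, 5, 7)); after release of (0, 1, 0, 0) the pool is (3, 8, 5, 7)


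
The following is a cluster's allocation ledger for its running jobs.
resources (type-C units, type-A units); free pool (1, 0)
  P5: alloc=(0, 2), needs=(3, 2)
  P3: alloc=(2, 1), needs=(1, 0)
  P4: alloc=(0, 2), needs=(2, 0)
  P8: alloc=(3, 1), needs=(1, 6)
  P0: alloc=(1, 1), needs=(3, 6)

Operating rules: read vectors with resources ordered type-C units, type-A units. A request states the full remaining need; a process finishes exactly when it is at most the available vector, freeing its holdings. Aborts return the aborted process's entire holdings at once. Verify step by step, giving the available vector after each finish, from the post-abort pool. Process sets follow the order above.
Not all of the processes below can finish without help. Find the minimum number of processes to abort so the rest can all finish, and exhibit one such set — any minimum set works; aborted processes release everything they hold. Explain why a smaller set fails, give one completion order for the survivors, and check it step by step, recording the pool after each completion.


Minimum abort set: P0.
Key observation: aborting P0 returns (1, 1), and P8 — hopeless before — runs at step 4 with the returned capacity in the pool.
Why nothing smaller works: aborting no one leaves the state deadlocked as given.
Survivors finish in the order: P3, P5, P4, P8. Check, step by step (pool after the aborts first):
  pool = (2, 1)
  run P3 (needs (1, 0), free (2, 1)); after release of (2, 1) the pool is (4, 2)
  run P5 (needs (3, 2), free (4, 2)); after release of (0, 2) the pool is (4, 4)
  run P4 (needs (2, 0), free (4, 4)); after release of (0, 2) the pool is (4, 6)
  run P8 (needs (1, 6), free (4, 6)); after release of (3, 1) the pool is (7, 7)


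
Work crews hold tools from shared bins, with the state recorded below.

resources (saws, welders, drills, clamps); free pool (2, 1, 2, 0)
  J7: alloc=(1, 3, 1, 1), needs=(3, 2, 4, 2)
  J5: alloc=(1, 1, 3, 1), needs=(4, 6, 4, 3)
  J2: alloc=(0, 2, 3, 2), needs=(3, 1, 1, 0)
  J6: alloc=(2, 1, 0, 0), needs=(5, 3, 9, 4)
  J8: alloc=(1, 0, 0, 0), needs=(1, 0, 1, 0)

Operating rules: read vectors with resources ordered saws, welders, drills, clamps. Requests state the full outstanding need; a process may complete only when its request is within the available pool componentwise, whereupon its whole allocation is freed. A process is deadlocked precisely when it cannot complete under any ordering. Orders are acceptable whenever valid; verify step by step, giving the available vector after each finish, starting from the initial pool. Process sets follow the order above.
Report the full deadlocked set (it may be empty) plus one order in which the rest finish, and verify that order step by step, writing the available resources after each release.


No process is deadlocked.
Key observation: starting with J8, each completion frees enough for the next — no one is permanently blocked.
A valid finishing order for the others: J8, J2, J7, J5, J6. Walking it through:
  pool = (2, 1, 2, 0)
  J8 needs (1, 0, 1, 0) <= (2, 1, 2, 0) -> finishes; pool += (1, 0, 0, 0) = (3, 1, 2, 0)
  J2 needs (3, 1, 1, 0) <= (3, 1, 2, 0) -> finishes; pool += (0, 2, 3, 2) = (3, 3, 5, 2)
  J7 needs (3, 2, 4, 2) <= (3, 3, 5, 2) -> finishes; pool += (1, 3, 1, 1) = (4, 6, 6, 3)
  J5 needs (4, 6, 4, 3) <= (4, 6, 6, 3) -> finishes; pool += (1, 1, 3, 1) = (5, 7, 9, 4)
  J6 needs (5, 3, 9, 4) <= (5, 7, 9, 4) -> finishes; pool += (2, 1, 0, 0) = (7, 8, 9, 4)


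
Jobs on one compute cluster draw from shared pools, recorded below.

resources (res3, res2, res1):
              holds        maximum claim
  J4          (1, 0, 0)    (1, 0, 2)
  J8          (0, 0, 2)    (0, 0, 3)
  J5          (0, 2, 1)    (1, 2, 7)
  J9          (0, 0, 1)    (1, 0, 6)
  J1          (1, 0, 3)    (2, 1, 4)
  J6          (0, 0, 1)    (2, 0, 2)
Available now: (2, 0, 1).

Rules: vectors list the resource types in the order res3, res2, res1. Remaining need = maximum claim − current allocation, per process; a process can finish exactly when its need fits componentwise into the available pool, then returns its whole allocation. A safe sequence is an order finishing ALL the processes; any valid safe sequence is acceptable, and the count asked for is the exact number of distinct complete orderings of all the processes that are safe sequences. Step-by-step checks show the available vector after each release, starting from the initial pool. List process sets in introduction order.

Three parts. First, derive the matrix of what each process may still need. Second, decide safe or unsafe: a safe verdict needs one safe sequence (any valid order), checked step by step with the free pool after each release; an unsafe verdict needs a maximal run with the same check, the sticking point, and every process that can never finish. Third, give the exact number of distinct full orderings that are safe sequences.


(1) Need matrix, components ordered res3, res2, res1:
  J4: (0, 0, 2)
  J8: (0, 0, 1)
  J5: (1, 0, 6)
  J9: (1, 0, 5)
  J1: (1, 1, 1)
  J6: (2, 0, 1)
(2) UNSAFE.
Key observation: after J8, J4, J6 the pool peaks at (3, 0, 4), and each blocked process is short somewhere: J5 on res1; J9 on res1; J1 on res2.
Going as far as possible: J8, J4, J6; after that, nothing fits. Step-by-step check:
  pool = (2, 0, 1)
  J8: need (0, 0, 1) fits (2, 0, 1); releases (0, 0, 2), pool now (2, 0, 3)
  J4: need (0, 0, 2) fits (2, 0, 3); releases (1, 0, 0), pool now (3, 0, 3)
  J6: need (2, 0, 1) fits (3, 0, 3); releases (0, 0, 1), pool now (3, 0, 4)
  J5 still needs (1, 0, 6) but only (3, 0, 4) is free — short on res1
  J9 still needs (1, 0, 5) but only (3, 0, 4) is free — short on res1
  J1 still needs (1, 1, 1) but only (3, 0, 4) is free — short on res2
Processes that can never finish: J5, J9 and J1.
(3) Exactly 0 of the possible complete orderings are safe sequences.
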